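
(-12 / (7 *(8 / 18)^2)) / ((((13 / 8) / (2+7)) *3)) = -1458 / 91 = -16.02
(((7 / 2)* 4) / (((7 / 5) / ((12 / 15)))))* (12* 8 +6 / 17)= 13104 / 17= 770.82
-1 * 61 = -61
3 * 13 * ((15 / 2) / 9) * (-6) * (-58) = 11310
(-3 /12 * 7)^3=-5.36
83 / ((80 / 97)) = 8051 / 80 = 100.64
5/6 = 0.83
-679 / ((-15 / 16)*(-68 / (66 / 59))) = -59752 / 5015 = -11.91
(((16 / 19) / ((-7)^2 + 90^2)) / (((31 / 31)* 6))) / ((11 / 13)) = 104 / 5109423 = 0.00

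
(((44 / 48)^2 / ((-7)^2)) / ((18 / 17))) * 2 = 2057 / 63504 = 0.03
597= 597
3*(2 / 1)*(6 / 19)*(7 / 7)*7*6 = 1512 / 19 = 79.58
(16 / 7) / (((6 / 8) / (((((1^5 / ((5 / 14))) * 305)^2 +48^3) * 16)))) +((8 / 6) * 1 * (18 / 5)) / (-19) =81706249736 / 1995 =40955513.65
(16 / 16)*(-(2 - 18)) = 16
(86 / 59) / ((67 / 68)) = 5848 / 3953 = 1.48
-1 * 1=-1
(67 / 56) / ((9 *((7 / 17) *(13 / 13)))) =1139 / 3528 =0.32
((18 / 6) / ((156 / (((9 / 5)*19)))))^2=29241 / 67600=0.43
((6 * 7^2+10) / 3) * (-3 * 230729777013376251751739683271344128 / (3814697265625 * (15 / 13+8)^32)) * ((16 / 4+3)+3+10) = -124229430729610868528201039307337207570838658178262129023601645779930841088 / 1995229412396633876089918051411493131613448020199551217334950758789825439453125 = -0.00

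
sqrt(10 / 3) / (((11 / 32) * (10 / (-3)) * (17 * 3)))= -16 * sqrt(30) / 2805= -0.03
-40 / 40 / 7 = -1 / 7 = -0.14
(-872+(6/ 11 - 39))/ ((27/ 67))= -671005/ 297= -2259.28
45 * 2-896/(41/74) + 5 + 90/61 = -3803259/2501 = -1520.70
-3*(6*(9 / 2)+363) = -1170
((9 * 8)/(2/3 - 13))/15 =-72/185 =-0.39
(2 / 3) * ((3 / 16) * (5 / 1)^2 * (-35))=-875 / 8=-109.38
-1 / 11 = -0.09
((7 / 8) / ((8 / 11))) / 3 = 77 / 192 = 0.40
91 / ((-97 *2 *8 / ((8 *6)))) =-2.81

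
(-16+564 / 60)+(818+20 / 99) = 401743 / 495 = 811.60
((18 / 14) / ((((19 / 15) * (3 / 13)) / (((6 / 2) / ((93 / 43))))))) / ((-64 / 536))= -1685385 / 32984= -51.10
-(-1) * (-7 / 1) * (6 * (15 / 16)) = -315 / 8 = -39.38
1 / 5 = 0.20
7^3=343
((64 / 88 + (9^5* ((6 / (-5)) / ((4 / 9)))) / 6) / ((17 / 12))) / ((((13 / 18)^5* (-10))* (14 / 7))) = 8284372988616 / 1735794775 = 4772.67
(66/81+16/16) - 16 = -383/27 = -14.19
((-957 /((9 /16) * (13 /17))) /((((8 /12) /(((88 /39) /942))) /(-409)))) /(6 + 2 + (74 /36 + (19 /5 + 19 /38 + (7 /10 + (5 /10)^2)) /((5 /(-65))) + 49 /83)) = -259205170048 /4566886493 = -56.76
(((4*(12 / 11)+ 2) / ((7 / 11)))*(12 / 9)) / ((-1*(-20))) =0.67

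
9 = 9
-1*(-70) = 70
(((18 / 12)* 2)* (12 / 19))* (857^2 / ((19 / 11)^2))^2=284312876373080676 / 2476099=114822903435.23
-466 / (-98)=233 / 49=4.76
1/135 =0.01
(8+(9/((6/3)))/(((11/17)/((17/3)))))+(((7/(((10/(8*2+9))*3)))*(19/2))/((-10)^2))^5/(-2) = 830043909445177/17517772800000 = 47.38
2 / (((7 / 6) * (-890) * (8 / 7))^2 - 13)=18 / 12673483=0.00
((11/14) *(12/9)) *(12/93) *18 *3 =7.30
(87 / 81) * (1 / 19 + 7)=3886 / 513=7.58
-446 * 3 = -1338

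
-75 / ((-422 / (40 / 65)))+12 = 33216 / 2743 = 12.11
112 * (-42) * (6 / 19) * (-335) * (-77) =-728038080 / 19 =-38317793.68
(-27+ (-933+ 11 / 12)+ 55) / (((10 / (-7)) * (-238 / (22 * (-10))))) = 119339 / 204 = 585.00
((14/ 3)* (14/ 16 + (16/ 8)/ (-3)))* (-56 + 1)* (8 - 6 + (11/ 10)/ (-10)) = -1617/ 16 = -101.06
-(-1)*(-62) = -62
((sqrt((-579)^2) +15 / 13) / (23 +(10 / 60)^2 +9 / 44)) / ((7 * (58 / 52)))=373329 / 116725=3.20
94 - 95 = -1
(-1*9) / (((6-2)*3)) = -3 / 4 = -0.75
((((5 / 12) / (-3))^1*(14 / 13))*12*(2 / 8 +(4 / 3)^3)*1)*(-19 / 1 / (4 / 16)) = 376390 / 1053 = 357.45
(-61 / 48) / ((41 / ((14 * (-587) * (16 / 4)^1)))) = 250649 / 246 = 1018.90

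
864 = 864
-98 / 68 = -49 / 34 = -1.44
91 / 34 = 2.68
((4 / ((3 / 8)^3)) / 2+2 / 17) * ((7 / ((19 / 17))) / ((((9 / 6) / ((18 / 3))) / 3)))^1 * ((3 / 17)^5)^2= 3207909096 / 38303884108531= 0.00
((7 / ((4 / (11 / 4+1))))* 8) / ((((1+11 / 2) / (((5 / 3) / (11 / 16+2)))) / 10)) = 28000 / 559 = 50.09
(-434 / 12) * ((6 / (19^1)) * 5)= -1085 / 19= -57.11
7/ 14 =1/ 2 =0.50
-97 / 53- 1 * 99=-100.83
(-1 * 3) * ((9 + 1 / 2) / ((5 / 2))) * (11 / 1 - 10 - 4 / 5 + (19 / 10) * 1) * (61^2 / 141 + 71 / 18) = -3413179 / 4700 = -726.21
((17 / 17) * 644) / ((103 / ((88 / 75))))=56672 / 7725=7.34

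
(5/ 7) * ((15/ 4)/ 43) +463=463.06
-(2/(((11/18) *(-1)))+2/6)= 97/33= 2.94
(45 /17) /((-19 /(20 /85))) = -180 /5491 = -0.03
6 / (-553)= -0.01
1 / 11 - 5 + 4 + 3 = 23 / 11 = 2.09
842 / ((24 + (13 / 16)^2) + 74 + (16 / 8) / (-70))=7544320 / 883739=8.54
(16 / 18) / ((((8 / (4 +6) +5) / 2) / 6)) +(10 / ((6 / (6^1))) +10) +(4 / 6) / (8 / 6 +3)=24874 / 1131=21.99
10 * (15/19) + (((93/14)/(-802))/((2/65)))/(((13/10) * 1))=1640025/213332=7.69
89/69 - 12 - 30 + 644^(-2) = -50651885/1244208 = -40.71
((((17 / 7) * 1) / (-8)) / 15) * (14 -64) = 85 / 84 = 1.01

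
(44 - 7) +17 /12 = 461 /12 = 38.42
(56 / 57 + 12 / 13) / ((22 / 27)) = 6354 / 2717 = 2.34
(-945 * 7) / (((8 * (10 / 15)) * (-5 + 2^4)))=-19845 / 176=-112.76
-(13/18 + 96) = -1741/18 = -96.72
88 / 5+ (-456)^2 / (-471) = -332744 / 785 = -423.88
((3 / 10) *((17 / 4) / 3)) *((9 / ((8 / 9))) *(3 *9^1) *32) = 37179 / 10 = 3717.90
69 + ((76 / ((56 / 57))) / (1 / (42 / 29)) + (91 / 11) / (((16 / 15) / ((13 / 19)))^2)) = 5437371975 / 29480704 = 184.44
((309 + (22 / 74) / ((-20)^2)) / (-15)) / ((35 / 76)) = -44.73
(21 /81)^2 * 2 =98 /729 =0.13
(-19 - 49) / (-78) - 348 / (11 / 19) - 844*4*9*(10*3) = -391299574 / 429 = -912120.22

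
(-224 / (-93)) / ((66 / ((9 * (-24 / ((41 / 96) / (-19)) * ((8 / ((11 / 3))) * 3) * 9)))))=3177086976 / 153791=20658.47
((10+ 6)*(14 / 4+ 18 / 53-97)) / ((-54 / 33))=910.90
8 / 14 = 4 / 7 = 0.57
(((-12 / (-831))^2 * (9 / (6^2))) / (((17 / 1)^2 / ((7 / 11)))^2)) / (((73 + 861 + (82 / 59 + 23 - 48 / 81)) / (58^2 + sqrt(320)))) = 2497824 * sqrt(5) / 1183123144100459419 + 1050334992 / 1183123144100459419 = 0.00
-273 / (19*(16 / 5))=-1365 / 304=-4.49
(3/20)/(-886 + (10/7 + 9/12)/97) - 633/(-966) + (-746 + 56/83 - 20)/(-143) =92072814598153/15327496634450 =6.01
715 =715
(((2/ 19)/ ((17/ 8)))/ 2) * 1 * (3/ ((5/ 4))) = 96/ 1615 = 0.06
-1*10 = -10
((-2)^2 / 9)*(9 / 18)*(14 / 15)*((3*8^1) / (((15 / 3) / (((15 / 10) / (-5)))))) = -112 / 375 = -0.30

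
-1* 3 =-3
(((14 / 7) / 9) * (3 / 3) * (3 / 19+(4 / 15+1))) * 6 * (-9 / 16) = -203 / 190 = -1.07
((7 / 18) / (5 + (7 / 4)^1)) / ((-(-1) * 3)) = 14 / 729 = 0.02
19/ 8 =2.38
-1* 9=-9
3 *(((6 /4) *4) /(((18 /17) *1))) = 17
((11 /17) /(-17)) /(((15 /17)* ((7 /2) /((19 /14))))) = -209 /12495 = -0.02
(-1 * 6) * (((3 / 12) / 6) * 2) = -1 / 2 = -0.50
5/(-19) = -5/19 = -0.26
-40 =-40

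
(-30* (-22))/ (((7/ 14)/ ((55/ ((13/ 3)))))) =16753.85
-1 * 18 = -18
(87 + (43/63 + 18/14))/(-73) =-5605/4599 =-1.22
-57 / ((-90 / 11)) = 209 / 30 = 6.97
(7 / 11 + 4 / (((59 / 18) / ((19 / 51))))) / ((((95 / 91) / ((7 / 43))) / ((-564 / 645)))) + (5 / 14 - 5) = -650031566483 / 135660113050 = -4.79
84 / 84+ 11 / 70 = 81 / 70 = 1.16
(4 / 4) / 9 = 1 / 9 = 0.11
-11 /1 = -11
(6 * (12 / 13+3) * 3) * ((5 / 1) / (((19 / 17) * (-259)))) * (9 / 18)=-39015 / 63973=-0.61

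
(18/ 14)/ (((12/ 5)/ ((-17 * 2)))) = -255/ 14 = -18.21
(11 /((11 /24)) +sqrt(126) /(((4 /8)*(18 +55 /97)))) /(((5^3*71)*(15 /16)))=3104*sqrt(14) /79919375 +128 /44375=0.00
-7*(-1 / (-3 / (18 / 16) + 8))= 21 / 16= 1.31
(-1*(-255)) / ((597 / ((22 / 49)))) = 1870 / 9751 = 0.19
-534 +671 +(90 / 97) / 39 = 172787 / 1261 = 137.02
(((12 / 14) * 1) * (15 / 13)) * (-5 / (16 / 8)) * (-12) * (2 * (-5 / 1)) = -27000 / 91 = -296.70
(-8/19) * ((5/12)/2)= -5/57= -0.09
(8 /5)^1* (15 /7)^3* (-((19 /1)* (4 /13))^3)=-2370470400 /753571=-3145.65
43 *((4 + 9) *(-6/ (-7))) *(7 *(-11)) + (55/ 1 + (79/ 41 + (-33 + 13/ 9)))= -36868.63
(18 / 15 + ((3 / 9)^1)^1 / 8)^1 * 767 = 114283 / 120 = 952.36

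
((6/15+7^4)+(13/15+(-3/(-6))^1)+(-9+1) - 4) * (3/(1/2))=71723/5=14344.60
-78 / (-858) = 1 / 11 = 0.09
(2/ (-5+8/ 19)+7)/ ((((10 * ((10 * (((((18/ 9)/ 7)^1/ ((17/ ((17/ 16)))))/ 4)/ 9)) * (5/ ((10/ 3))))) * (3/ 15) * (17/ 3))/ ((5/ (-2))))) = -95928/ 493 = -194.58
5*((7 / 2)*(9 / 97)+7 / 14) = 400 / 97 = 4.12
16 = 16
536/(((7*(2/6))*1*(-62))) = -804/217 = -3.71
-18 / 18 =-1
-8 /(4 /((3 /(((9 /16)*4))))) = -8 /3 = -2.67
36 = 36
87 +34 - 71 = 50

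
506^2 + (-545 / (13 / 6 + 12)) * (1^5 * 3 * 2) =4348688 / 17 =255805.18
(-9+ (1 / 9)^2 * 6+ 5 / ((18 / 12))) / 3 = -151 / 81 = -1.86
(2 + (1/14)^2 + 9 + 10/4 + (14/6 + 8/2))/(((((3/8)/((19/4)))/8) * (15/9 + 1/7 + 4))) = 443270/1281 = 346.03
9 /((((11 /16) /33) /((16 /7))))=6912 /7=987.43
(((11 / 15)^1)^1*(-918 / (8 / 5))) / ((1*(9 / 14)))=-1309 / 2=-654.50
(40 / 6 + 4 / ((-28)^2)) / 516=3923 / 303408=0.01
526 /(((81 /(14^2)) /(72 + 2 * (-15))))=1443344 /27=53457.19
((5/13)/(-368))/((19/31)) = -0.00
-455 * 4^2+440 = -6840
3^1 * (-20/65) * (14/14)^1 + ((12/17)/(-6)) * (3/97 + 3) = -27432/21437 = -1.28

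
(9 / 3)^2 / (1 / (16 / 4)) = 36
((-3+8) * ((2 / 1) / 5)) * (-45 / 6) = -15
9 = 9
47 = 47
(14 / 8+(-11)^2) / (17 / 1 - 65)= -491 / 192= -2.56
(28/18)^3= 2744/729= 3.76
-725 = -725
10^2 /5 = 20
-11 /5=-2.20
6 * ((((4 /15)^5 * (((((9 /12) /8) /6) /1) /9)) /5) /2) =16 /11390625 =0.00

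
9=9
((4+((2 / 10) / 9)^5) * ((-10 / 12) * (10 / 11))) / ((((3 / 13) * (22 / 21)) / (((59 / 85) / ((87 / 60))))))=-7925852035738 / 1320918748875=-6.00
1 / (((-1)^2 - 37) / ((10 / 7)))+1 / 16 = 23 / 1008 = 0.02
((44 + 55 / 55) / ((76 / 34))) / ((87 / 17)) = 4335 / 1102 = 3.93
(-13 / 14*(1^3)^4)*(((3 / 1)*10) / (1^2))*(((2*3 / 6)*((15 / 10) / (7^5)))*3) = -1755 / 235298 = -0.01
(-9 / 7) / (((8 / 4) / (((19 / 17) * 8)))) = -684 / 119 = -5.75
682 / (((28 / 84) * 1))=2046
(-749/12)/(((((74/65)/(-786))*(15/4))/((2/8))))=1275547/444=2872.85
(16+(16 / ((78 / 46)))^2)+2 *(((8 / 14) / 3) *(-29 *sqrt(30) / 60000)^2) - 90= 15.04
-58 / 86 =-29 / 43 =-0.67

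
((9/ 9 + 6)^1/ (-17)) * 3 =-21/ 17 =-1.24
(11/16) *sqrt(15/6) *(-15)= -165 *sqrt(10)/32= -16.31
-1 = -1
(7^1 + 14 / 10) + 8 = 82 / 5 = 16.40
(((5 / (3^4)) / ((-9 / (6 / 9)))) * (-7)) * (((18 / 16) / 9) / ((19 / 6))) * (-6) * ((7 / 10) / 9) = -49 / 83106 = -0.00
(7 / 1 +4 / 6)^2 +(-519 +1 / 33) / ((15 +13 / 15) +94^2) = 385932256 / 6572511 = 58.72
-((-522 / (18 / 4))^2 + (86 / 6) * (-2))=-40282 / 3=-13427.33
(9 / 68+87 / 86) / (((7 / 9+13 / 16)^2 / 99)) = 1716707520 / 38334371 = 44.78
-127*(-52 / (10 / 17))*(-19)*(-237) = 252771402 / 5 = 50554280.40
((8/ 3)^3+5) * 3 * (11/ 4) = 7117/ 36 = 197.69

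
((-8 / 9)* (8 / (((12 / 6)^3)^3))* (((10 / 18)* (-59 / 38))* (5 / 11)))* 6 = 1475 / 45144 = 0.03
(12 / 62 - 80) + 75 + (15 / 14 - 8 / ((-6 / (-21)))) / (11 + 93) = -17587 / 3472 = -5.07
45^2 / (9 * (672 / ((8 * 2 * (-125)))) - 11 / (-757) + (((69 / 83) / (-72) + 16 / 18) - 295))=-1145094975000 / 168021977621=-6.82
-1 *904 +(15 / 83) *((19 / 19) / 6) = -150059 / 166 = -903.97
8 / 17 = 0.47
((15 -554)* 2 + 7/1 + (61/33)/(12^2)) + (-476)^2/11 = 19526.83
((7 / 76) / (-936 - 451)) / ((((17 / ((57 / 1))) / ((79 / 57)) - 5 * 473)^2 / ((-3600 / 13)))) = 9829575 / 2989171685216509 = 0.00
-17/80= -0.21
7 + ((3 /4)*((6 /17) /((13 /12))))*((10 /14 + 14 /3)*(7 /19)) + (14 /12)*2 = 123674 /12597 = 9.82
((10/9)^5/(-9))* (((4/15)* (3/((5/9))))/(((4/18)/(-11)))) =88000/6561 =13.41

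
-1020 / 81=-340 / 27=-12.59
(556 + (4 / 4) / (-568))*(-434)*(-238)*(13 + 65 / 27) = 565419168496 / 639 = 884850028.95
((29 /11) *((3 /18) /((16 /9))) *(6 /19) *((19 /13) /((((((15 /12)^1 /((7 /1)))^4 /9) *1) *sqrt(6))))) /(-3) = -137.40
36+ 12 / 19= 696 / 19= 36.63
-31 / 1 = -31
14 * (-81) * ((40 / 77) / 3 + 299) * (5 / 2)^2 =-46648575 / 22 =-2120389.77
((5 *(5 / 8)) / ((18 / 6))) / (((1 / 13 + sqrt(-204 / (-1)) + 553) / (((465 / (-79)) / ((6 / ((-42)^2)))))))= -122679375 / 37615376 + 443625 *sqrt(51) / 37615376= -3.18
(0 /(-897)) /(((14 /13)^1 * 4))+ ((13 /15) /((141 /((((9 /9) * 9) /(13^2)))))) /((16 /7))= 7 /48880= 0.00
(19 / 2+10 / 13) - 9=33 / 26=1.27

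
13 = 13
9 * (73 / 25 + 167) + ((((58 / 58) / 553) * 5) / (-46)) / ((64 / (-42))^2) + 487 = 187575327037 / 93030400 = 2016.28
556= 556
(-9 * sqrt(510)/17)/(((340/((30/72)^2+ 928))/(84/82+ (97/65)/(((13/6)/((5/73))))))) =-34.97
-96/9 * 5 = -160/3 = -53.33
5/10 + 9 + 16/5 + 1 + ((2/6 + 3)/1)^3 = 13699/270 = 50.74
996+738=1734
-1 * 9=-9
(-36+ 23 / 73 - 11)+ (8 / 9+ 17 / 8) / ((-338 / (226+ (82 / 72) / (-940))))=-2927739841879 / 60117707520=-48.70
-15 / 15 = -1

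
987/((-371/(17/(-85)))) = 141/265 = 0.53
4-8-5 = -9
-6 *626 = -3756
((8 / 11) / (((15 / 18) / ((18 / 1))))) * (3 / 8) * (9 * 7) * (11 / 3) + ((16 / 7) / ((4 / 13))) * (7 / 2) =6934 / 5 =1386.80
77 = 77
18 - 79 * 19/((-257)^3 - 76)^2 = 5186508977870597/288139387659561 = 18.00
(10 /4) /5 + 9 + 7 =33 /2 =16.50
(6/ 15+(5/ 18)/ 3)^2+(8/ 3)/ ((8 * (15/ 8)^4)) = 491377/ 1822500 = 0.27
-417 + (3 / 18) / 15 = -37529 / 90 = -416.99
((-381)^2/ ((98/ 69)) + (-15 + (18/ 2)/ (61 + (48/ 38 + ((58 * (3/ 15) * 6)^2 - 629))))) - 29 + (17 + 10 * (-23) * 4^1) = 10080964647539/ 99557024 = 101258.20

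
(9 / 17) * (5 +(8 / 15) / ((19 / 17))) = 4683 / 1615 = 2.90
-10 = -10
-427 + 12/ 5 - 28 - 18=-2353/ 5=-470.60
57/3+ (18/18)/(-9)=170/9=18.89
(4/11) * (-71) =-284/11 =-25.82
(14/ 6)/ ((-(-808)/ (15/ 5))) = 7/ 808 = 0.01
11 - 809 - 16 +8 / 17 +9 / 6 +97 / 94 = -647987 / 799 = -811.00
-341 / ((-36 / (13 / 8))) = 4433 / 288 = 15.39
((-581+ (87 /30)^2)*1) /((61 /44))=-629849 /1525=-413.02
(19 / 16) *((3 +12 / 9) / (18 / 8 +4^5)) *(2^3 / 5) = 494 / 61575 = 0.01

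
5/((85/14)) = 14/17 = 0.82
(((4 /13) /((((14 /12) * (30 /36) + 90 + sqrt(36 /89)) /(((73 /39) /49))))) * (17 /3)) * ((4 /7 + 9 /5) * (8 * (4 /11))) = 180843215360 /35802716258309 - 670076928 * sqrt(89) /179013581291545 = 0.01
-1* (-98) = 98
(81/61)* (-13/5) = -3.45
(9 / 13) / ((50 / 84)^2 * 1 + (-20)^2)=15876 / 9180925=0.00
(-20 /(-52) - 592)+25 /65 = -7686 /13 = -591.23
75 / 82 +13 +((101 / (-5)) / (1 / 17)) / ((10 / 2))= -112269 / 2050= -54.77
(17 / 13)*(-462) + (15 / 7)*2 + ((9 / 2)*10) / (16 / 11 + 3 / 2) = -53202 / 91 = -584.64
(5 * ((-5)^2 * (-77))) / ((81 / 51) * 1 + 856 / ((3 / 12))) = -32725 / 11647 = -2.81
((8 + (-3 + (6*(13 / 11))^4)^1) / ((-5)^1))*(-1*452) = 16763893972 / 73205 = 228999.30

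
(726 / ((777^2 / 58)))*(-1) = -14036 / 201243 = -0.07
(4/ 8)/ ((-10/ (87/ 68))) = -87/ 1360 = -0.06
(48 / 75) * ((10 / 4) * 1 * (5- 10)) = -8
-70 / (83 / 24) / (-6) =3.37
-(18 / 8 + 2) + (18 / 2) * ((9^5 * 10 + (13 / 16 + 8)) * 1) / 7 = 85031353 / 112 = 759208.51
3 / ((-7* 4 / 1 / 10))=-15 / 14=-1.07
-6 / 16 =-3 / 8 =-0.38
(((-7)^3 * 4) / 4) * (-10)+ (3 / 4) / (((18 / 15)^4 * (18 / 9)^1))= 11854705 / 3456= 3430.18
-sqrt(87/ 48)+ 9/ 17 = 9/ 17 - sqrt(29)/ 4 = -0.82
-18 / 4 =-9 / 2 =-4.50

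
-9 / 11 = -0.82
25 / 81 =0.31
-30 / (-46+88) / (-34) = 5 / 238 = 0.02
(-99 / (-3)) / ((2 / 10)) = 165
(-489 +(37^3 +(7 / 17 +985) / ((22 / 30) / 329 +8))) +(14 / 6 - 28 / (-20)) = 506439425852 / 10070205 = 50290.88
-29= -29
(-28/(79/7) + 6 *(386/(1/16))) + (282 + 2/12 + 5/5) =17697589/474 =37336.69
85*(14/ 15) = 238/ 3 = 79.33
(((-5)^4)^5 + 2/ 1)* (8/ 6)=127156575520836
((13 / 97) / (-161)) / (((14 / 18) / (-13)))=0.01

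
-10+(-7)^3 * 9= -3097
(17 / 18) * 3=17 / 6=2.83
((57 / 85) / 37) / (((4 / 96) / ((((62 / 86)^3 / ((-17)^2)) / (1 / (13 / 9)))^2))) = 0.00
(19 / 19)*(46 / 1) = 46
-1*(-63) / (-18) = -7 / 2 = -3.50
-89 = -89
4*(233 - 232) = 4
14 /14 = 1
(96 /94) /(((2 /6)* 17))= 144 /799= 0.18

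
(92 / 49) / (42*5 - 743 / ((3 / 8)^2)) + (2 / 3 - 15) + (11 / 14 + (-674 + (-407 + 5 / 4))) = -1093.30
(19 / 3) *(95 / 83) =1805 / 249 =7.25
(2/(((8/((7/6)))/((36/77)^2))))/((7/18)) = 972/5929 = 0.16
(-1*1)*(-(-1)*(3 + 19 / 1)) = -22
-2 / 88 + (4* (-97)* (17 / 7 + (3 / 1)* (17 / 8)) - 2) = -1052685 / 308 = -3417.81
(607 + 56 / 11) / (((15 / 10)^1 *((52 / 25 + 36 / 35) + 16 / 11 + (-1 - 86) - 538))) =-2356550 / 3583023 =-0.66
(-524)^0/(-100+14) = -1/86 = -0.01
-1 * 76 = -76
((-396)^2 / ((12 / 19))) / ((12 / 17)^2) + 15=1993293 / 4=498323.25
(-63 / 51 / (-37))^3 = 0.00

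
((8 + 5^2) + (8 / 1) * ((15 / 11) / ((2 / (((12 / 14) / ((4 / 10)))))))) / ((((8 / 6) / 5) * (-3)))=-17205 / 308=-55.86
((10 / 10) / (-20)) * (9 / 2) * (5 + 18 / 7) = -477 / 280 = -1.70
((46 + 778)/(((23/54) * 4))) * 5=55620/23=2418.26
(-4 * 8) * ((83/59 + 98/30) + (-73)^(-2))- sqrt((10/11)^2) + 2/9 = -23382859964/155633445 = -150.24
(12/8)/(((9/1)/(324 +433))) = 757/6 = 126.17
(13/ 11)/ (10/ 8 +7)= 52/ 363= 0.14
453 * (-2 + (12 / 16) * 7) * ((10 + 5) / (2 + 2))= 5520.94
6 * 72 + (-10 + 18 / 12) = 423.50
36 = 36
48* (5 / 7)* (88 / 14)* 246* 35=12988800 / 7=1855542.86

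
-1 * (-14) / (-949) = -14 / 949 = -0.01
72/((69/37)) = 888/23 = 38.61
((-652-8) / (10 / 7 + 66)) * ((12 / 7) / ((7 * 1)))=-990 / 413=-2.40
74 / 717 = 0.10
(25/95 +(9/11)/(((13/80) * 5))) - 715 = -1939204/2717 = -713.73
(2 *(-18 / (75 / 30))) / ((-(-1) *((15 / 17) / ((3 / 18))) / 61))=-4148 / 25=-165.92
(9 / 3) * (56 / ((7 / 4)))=96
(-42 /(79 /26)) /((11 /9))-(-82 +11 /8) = 481881 /6952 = 69.32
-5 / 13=-0.38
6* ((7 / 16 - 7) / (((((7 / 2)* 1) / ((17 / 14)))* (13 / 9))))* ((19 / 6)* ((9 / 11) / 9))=-43605 / 16016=-2.72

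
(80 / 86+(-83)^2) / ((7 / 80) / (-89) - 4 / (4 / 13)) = -2109421040 / 3980381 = -529.95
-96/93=-32/31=-1.03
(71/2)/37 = 0.96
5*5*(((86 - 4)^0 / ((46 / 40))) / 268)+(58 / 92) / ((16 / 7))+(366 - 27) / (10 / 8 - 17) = -21919403 / 1035552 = -21.17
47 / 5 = 9.40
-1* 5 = -5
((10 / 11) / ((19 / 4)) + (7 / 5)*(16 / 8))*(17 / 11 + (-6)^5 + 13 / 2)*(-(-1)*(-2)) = 106843554 / 2299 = 46473.93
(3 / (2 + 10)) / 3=1 / 12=0.08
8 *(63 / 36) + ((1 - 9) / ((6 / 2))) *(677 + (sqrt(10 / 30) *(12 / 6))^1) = -5374 / 3 - 16 *sqrt(3) / 9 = -1794.41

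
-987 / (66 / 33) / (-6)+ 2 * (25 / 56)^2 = 82.65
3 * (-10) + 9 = -21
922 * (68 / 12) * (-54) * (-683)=192696156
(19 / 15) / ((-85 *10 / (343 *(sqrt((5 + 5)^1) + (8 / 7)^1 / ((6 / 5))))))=-6517 *sqrt(10) / 12750 - 1862 / 3825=-2.10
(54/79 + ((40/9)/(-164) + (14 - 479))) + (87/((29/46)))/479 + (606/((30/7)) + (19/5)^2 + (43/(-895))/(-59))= -1136285037002516/3686667939225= -308.21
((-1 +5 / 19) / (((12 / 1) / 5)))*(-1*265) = 9275 / 114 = 81.36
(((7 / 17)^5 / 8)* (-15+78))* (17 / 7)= 151263 / 668168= 0.23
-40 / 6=-20 / 3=-6.67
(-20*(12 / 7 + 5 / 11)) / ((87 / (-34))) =113560 / 6699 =16.95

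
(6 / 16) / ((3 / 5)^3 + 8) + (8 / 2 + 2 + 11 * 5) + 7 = 559063 / 8216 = 68.05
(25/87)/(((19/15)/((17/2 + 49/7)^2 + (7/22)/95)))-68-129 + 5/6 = -141.66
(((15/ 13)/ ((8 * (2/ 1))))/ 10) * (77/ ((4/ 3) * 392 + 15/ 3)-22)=-103785/ 658528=-0.16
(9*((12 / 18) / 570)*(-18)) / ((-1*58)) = 9 / 2755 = 0.00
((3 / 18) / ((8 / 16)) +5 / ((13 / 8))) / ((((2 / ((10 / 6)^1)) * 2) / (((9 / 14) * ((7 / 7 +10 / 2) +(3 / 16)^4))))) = 37363215 / 6815744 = 5.48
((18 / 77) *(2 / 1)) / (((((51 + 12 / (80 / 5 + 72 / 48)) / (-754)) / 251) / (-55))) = 94156.22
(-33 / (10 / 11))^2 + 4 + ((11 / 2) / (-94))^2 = 1167848309 / 883600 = 1321.69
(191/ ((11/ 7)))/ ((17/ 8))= 10696/ 187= 57.20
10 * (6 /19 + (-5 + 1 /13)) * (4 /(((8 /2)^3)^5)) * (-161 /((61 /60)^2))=103060125 /3854930280448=0.00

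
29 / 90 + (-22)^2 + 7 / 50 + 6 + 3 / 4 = 442091 / 900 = 491.21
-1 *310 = -310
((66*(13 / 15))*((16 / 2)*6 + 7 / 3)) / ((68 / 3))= 127.02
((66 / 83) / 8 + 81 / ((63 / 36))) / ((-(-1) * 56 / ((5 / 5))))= 107799 / 130144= 0.83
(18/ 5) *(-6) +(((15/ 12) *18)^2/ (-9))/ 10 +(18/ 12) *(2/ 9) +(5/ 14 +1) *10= -13.32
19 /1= 19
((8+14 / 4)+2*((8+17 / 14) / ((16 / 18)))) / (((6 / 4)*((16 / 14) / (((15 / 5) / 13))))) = 1805 / 416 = 4.34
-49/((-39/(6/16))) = 49/104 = 0.47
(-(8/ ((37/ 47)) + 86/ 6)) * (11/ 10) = -29909/ 1110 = -26.95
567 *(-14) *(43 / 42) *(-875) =7111125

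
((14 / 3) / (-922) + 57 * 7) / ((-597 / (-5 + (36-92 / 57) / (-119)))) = 2828026250 / 800055819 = 3.53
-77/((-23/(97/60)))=7469/1380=5.41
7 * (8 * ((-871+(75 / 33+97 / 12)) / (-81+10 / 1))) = 1590470 / 2343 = 678.82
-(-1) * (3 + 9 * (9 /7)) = 102 /7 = 14.57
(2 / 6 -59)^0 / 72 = 0.01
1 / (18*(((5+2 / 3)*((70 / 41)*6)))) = 41 / 42840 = 0.00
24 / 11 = 2.18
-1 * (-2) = 2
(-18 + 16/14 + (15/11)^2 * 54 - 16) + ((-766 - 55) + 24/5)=-3170507/4235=-748.64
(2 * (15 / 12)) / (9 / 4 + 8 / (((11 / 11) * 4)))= 10 / 17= 0.59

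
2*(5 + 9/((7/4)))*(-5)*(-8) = 5680/7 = 811.43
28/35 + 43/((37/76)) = 16488/185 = 89.12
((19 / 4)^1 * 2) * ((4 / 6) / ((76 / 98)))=49 / 6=8.17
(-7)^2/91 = 7/13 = 0.54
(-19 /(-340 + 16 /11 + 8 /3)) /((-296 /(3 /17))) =-1881 /55774688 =-0.00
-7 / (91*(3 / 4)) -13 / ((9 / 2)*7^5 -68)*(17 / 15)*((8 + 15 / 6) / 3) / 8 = -24200431 / 235758120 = -0.10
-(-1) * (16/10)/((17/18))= 144/85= 1.69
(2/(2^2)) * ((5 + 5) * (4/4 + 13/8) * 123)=1614.38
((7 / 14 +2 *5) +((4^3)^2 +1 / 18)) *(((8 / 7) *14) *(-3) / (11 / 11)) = -197114.67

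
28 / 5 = 5.60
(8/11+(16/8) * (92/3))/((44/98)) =50176/363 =138.23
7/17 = 0.41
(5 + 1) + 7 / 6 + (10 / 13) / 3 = 193 / 26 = 7.42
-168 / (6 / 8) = -224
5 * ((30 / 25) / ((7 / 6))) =36 / 7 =5.14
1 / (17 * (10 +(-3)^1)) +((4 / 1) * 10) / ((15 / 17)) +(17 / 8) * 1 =135565 / 2856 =47.47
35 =35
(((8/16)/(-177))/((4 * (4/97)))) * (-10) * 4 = 485/708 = 0.69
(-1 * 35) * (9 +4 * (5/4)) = -490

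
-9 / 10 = -0.90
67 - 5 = 62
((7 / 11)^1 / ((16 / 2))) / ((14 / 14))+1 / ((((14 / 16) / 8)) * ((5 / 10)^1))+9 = 16857 / 616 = 27.37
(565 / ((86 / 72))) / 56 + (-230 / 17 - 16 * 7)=-1198223 / 10234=-117.08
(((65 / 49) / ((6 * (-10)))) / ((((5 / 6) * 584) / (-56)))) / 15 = 0.00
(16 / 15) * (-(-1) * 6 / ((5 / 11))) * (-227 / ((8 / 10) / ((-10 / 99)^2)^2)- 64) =-196820862848 / 218317275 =-901.54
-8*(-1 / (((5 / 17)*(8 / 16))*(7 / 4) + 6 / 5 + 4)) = 5440 / 3711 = 1.47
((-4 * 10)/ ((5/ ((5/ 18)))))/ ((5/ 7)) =-28/ 9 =-3.11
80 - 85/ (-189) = 15205/ 189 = 80.45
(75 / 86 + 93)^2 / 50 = 65173329 / 369800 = 176.24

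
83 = 83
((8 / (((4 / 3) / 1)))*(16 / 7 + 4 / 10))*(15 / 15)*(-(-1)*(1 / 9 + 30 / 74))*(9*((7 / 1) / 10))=48504 / 925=52.44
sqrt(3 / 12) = 1 / 2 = 0.50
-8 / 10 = -4 / 5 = -0.80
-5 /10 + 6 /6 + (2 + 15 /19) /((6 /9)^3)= 1507 /152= 9.91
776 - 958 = -182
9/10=0.90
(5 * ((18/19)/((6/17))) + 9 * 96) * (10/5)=33342/19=1754.84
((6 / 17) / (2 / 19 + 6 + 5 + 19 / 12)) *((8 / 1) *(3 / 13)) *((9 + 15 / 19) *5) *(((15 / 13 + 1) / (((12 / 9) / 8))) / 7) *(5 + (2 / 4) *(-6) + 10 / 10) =115706880 / 8311589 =13.92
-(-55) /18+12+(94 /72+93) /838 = 457591 /30168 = 15.17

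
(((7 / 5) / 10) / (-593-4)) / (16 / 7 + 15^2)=-49 / 47491350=-0.00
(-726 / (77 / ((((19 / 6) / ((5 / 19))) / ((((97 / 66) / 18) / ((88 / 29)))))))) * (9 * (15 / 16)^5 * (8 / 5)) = -43972.39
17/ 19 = 0.89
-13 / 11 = -1.18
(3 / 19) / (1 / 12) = 36 / 19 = 1.89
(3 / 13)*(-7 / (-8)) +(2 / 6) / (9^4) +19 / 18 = 2574203 / 2047032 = 1.26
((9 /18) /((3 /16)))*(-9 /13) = -24 /13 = -1.85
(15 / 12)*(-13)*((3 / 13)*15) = -56.25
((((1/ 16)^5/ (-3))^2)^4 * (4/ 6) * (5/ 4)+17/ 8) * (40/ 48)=611293155461163445453816481950035221862614055172177945/ 345200840731009945668037542748255184110652642920759296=1.77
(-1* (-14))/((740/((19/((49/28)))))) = 38/185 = 0.21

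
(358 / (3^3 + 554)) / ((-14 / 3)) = -537 / 4067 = -0.13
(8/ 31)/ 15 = 8/ 465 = 0.02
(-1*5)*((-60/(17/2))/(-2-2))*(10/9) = -500/51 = -9.80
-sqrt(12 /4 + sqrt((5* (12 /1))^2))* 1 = -3* sqrt(7) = -7.94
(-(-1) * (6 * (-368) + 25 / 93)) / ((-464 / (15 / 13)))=1026595 / 186992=5.49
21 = 21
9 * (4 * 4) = 144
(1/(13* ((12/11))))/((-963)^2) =11/144669564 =0.00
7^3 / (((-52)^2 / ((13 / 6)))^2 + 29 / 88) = 30184 / 137060381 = 0.00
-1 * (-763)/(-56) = -109/8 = -13.62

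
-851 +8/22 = -9357/11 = -850.64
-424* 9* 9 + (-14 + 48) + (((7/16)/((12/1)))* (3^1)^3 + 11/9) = -19761289/576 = -34307.79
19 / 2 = 9.50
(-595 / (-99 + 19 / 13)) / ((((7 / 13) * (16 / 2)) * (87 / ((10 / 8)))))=71825 / 3530112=0.02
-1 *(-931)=931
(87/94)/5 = 87/470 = 0.19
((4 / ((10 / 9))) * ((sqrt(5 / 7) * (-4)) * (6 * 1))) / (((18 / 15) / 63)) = -648 * sqrt(35) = -3833.62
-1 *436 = -436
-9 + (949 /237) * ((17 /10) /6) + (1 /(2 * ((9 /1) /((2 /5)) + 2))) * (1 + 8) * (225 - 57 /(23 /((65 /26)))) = 32.32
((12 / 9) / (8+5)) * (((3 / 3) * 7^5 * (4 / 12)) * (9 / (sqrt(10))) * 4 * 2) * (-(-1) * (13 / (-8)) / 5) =-4251.87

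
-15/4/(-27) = 5/36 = 0.14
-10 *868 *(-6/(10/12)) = 62496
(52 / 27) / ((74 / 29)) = 754 / 999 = 0.75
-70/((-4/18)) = 315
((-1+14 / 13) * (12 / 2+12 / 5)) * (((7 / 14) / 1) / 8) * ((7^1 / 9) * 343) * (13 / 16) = 16807 / 1920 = 8.75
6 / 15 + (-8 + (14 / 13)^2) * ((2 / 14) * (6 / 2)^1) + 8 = 32346 / 5915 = 5.47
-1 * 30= -30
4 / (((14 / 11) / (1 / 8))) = 11 / 28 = 0.39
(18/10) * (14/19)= 126/95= 1.33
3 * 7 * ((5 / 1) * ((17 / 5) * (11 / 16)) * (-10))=-19635 / 8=-2454.38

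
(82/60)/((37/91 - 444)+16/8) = -3731/1205550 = -0.00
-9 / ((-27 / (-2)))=-2 / 3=-0.67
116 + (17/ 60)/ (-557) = 3876703/ 33420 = 116.00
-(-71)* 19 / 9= 1349 / 9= 149.89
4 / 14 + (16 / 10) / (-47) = 414 / 1645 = 0.25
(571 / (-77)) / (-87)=571 / 6699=0.09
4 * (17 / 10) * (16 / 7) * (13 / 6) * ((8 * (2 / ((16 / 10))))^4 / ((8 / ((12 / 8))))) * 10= 4420000 / 7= 631428.57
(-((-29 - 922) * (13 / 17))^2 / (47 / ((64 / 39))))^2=62910945292455936 / 184497889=340984634.75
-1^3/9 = -1/9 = -0.11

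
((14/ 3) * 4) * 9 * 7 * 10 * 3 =35280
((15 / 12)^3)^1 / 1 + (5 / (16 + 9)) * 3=817 / 320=2.55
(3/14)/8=3/112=0.03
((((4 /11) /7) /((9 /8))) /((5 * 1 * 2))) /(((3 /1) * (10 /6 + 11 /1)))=8 /65835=0.00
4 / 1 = 4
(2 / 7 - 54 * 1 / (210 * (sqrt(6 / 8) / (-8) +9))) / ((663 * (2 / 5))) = 31099 / 32073951 - 8 * sqrt(3) / 10691317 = 0.00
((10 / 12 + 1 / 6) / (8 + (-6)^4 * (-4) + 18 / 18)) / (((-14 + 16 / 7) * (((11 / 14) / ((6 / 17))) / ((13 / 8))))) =0.00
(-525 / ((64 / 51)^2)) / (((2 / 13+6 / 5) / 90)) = -3994160625 / 180224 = -22162.20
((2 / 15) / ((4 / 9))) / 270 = 1 / 900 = 0.00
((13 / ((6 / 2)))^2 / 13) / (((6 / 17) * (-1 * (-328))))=221 / 17712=0.01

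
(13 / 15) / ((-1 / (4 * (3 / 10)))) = -1.04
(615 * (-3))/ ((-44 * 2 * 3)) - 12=-5.01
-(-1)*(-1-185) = -186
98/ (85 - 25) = 49/ 30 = 1.63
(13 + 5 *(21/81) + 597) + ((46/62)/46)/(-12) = 4093231/6696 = 611.29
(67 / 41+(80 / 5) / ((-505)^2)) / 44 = 0.04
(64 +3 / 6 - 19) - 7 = 77 / 2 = 38.50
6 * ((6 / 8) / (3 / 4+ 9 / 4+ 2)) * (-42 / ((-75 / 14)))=882 / 125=7.06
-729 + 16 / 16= -728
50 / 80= 5 / 8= 0.62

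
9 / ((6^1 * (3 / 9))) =9 / 2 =4.50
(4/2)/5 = 2/5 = 0.40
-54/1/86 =-27/43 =-0.63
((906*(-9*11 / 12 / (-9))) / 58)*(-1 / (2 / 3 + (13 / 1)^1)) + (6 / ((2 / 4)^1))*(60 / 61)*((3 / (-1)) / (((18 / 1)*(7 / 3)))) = -3839901 / 2030812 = -1.89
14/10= 7/5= 1.40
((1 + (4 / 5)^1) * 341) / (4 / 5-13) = -3069 / 61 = -50.31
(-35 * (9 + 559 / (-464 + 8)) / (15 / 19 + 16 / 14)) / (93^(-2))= -2503957575 / 2056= -1217878.20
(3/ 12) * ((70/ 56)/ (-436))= -5/ 6976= -0.00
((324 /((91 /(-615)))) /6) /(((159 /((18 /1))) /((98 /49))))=-398520 /4823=-82.63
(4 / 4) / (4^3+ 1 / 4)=0.02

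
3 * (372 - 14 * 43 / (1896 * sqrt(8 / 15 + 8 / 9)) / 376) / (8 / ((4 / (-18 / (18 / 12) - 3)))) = -37.20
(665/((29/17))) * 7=79135/29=2728.79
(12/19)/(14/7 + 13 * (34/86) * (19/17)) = 172/2109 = 0.08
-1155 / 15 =-77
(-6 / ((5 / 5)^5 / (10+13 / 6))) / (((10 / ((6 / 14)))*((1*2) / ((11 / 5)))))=-2409 / 700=-3.44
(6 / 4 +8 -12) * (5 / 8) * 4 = -25 / 4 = -6.25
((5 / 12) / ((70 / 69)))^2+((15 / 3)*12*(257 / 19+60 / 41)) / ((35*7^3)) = 29160395 / 119704256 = 0.24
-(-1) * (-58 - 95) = -153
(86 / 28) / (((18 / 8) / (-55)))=-4730 / 63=-75.08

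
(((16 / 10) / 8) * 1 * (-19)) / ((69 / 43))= -817 / 345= -2.37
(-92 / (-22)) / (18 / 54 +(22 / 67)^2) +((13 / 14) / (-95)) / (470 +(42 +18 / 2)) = 429256812697 / 45283668430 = 9.48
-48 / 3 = -16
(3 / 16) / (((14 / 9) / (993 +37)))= 13905 / 112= 124.15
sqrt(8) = 2 * sqrt(2) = 2.83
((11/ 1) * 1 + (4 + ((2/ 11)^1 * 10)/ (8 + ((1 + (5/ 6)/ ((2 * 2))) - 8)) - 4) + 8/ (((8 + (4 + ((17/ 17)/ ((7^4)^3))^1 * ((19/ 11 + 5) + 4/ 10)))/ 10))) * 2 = 570083073290286/ 14868084731753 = 38.34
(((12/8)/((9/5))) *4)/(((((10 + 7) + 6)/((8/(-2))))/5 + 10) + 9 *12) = 200/7011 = 0.03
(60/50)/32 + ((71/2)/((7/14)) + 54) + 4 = 10323/80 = 129.04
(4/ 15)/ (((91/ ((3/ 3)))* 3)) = 4/ 4095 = 0.00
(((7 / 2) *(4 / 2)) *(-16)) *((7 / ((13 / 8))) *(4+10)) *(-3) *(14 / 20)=921984 / 65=14184.37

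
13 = 13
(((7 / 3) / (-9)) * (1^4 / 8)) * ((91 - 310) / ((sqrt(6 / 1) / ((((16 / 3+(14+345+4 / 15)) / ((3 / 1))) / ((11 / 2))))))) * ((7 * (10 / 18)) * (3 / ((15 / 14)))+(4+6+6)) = 10247083 * sqrt(6) / 14580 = 1721.54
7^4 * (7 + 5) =28812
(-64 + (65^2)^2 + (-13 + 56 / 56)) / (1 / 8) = 142804392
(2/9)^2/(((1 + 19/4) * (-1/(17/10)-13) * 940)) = -68/101132955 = -0.00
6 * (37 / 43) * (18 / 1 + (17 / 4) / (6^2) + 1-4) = 80549 / 1032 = 78.05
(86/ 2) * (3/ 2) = 129/ 2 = 64.50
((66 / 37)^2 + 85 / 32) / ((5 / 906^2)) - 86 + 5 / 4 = 52478997303 / 54760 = 958345.46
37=37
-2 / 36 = -1 / 18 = -0.06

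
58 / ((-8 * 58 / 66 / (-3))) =99 / 4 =24.75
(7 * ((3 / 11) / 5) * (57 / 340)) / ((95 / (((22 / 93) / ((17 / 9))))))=189 / 2239750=0.00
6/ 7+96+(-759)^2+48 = 4033581/ 7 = 576225.86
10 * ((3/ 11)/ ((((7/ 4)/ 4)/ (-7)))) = -480/ 11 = -43.64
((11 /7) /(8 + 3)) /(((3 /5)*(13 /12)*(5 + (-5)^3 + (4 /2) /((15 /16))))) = -75 /40222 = -0.00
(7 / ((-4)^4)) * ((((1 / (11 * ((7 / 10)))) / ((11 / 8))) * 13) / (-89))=-65 / 172304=-0.00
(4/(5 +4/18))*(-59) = -45.19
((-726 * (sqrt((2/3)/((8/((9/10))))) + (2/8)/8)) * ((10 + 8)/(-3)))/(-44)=-99 * sqrt(30)/20 - 99/32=-30.21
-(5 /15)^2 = -1 /9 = -0.11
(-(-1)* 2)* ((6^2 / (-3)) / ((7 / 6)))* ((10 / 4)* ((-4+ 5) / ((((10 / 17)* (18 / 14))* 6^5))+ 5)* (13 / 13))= -3499319 / 13608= -257.15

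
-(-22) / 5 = 22 / 5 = 4.40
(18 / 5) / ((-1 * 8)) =-9 / 20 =-0.45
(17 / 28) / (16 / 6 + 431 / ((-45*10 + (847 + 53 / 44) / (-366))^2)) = 2705979355874691 / 11894474900846048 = 0.23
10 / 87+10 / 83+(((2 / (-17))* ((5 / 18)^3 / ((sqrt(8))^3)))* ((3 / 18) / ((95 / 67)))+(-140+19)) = -872041 / 7221 - 1675* sqrt(2) / 180838656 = -120.76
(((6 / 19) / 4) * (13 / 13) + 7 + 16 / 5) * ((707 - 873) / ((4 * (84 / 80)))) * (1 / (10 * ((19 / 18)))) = -69471 / 1805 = -38.49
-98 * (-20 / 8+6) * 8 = -2744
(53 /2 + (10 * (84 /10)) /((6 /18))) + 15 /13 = 7271 /26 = 279.65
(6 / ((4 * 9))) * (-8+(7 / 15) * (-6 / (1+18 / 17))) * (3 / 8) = -117 / 200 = -0.58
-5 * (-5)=25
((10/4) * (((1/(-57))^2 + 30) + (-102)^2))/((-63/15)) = -847501675/136458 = -6210.71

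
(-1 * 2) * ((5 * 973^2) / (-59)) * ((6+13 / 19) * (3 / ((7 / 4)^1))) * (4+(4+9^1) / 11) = 6183492840 / 649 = 9527723.94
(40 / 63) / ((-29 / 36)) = -160 / 203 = -0.79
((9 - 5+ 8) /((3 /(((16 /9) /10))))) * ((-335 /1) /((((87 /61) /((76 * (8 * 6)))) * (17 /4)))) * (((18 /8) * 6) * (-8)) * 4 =30534402048 /493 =61935906.79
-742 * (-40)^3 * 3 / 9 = 47488000 / 3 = 15829333.33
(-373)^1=-373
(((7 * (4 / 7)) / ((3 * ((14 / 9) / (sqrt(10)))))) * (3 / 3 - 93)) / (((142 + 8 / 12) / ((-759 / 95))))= 314226 * sqrt(10) / 71155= 13.96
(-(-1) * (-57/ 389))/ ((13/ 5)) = -0.06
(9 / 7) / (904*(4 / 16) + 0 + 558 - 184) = 3 / 1400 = 0.00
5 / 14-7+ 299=4093 / 14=292.36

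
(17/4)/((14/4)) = 1.21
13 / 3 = 4.33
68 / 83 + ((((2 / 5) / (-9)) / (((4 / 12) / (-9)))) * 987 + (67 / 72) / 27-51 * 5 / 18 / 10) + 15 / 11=10517897789 / 8874360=1185.20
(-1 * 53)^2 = 2809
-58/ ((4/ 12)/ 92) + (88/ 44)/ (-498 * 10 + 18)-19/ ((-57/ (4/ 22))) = -436872685/ 27291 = -16007.94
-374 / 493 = -22 / 29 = -0.76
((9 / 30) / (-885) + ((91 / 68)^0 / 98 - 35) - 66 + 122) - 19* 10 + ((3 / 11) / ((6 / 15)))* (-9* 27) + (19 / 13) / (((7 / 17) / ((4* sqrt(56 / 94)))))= -532145139 / 1590050 + 2584* sqrt(329) / 4277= -323.71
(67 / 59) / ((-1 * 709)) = -67 / 41831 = -0.00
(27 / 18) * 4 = 6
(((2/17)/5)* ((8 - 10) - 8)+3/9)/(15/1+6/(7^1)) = 35/5661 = 0.01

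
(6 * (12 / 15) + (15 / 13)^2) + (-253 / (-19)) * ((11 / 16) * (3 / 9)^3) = 44877283 / 6935760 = 6.47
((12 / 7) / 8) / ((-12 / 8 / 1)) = -1 / 7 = -0.14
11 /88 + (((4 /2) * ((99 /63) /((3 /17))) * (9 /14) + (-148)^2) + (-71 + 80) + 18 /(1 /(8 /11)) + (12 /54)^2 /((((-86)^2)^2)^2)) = 21937.66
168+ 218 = 386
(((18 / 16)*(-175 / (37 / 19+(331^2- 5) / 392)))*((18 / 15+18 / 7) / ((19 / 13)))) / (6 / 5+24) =-0.07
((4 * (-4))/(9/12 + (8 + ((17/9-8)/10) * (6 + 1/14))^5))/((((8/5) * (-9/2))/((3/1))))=1355006693376/295381064330885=0.00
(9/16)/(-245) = -9/3920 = -0.00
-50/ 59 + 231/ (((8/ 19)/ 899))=232796549/ 472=493213.03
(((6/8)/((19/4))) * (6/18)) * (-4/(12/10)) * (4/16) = -5/114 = -0.04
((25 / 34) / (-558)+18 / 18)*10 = 94735 / 9486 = 9.99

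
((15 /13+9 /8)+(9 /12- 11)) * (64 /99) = -6632 /1287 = -5.15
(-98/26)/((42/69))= -161/26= -6.19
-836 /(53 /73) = -61028 /53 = -1151.47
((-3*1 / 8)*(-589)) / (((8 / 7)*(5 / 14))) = 86583 / 160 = 541.14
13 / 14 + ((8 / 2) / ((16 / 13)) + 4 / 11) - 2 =783 / 308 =2.54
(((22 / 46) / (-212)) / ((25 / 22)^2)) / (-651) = 0.00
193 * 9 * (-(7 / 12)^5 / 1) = -3243751 / 27648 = -117.32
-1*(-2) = 2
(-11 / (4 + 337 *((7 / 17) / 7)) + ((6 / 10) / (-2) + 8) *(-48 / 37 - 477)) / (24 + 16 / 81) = -110390027 / 725200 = -152.22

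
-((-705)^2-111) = -496914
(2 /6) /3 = 1 /9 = 0.11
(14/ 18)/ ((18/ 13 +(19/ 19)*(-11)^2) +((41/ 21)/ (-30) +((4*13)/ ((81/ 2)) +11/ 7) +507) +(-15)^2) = 57330/ 63182363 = 0.00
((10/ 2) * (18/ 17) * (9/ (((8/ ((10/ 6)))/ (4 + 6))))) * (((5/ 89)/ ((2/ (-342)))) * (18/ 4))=-25970625/ 6052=-4291.25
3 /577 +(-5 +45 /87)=-74923 /16733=-4.48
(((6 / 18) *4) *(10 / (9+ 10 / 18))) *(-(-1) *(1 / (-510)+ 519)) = 529378 / 731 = 724.18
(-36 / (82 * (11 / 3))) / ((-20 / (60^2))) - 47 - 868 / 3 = -425899 / 1353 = -314.78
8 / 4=2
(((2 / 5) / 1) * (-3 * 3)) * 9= -162 / 5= -32.40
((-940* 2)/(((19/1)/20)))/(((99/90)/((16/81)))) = -6016000/16929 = -355.37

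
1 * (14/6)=7/3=2.33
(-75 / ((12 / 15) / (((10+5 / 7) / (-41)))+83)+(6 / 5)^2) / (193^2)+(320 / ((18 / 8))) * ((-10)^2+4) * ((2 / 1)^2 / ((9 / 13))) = 193236626602747807 / 2261141877825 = 85459.75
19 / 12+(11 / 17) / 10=1.65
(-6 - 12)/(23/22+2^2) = -132/37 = -3.57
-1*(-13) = 13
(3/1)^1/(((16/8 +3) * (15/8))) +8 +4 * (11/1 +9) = 2208/25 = 88.32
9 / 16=0.56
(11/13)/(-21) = -11/273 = -0.04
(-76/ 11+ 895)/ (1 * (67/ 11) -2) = 9769/ 45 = 217.09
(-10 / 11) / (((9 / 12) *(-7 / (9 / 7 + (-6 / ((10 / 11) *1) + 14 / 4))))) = -508 / 1617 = -0.31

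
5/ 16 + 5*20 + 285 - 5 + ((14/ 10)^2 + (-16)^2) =255309/ 400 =638.27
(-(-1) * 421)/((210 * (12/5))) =421/504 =0.84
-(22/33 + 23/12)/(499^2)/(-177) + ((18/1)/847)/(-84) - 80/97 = -250934405714219/304164684528012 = -0.82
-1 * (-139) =139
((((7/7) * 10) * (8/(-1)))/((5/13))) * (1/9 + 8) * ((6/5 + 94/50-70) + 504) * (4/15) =-663662272/3375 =-196640.67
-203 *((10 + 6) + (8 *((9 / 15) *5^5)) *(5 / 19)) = -15286712 / 19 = -804563.79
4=4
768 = 768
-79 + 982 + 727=1630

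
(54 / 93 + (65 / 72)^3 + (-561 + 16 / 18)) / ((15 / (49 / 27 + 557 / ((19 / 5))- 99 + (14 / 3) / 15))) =-824323722333989 / 445182220800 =-1851.65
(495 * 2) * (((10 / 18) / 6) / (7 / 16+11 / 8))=50.57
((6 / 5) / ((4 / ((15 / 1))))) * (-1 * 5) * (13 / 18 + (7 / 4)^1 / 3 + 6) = -1315 / 8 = -164.38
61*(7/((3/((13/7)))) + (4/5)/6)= 4087/15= 272.47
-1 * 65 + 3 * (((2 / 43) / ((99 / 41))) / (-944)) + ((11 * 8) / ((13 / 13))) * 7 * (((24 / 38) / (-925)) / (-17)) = -13002207047719 / 200109934200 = -64.98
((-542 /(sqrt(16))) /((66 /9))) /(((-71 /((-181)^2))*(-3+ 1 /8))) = -53269386 /17963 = -2965.51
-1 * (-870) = 870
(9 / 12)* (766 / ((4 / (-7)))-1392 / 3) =-10827 / 8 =-1353.38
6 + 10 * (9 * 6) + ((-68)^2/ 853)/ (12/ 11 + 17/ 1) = 92732726/ 169747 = 546.30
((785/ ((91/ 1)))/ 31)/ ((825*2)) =157/ 930930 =0.00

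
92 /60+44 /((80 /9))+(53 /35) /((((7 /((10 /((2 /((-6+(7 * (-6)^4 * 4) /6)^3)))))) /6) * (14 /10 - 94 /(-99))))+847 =2083174893188972083 /3419220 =609254418606.87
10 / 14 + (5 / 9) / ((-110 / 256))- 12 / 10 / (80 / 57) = -198703 / 138600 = -1.43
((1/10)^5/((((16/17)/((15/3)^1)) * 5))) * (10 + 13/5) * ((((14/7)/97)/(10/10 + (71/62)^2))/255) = 20181/4309225000000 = 0.00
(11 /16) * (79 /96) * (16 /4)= 869 /384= 2.26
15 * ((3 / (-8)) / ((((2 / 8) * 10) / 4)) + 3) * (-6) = -216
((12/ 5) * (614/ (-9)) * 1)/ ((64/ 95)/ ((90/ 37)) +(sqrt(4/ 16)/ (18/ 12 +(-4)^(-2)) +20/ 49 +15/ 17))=-583066680/ 6721441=-86.75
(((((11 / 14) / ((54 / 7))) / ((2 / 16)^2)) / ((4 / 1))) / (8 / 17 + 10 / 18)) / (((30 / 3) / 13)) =4862 / 2355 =2.06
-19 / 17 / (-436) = 19 / 7412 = 0.00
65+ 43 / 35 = 2318 / 35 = 66.23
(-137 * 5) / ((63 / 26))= -17810 / 63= -282.70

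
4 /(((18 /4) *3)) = 8 /27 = 0.30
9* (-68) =-612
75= 75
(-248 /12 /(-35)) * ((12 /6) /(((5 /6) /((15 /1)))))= 744 /35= 21.26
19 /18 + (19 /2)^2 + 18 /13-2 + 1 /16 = 169889 /1872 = 90.75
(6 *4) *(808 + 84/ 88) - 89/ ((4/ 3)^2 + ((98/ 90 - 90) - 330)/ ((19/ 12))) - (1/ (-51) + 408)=2395908095099/ 126052212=19007.27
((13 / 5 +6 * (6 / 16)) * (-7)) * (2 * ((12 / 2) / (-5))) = 2037 / 25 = 81.48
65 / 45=13 / 9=1.44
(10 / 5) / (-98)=-1 / 49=-0.02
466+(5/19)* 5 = 8879/19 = 467.32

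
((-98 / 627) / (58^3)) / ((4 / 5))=-245 / 244670448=-0.00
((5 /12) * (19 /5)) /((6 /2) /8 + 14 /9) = 114 /139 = 0.82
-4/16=-1/4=-0.25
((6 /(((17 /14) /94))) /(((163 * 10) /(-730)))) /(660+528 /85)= -240170 /769197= -0.31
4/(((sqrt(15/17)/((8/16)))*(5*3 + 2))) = 2*sqrt(255)/255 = 0.13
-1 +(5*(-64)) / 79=-399 / 79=-5.05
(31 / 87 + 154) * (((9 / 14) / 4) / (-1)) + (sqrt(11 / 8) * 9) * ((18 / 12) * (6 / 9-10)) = -63 * sqrt(22) / 2-40287 / 1624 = -172.56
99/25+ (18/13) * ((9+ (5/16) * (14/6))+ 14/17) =820857/44200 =18.57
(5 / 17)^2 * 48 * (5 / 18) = 1000 / 867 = 1.15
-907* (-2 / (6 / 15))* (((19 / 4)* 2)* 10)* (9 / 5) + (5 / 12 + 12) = 9305969 / 12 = 775497.42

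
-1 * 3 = -3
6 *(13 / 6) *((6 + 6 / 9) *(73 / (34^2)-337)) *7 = -59074015 / 289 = -204408.36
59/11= 5.36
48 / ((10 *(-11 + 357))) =12 / 865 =0.01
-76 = -76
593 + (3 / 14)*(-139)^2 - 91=64991 / 14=4642.21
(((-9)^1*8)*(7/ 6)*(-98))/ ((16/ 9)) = 9261/ 2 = 4630.50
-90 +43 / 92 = -8237 / 92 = -89.53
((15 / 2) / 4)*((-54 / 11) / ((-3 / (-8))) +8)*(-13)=1365 / 11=124.09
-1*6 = -6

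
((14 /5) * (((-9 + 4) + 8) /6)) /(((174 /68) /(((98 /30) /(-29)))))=-11662 /189225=-0.06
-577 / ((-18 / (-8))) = -2308 / 9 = -256.44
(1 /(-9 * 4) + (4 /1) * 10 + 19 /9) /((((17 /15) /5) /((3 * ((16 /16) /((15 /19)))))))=47975 /68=705.51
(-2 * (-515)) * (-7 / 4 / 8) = -3605 / 16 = -225.31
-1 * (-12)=12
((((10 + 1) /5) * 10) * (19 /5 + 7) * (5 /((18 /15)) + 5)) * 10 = 21780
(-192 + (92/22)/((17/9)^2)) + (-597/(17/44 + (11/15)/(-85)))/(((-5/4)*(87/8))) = -74.56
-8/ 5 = -1.60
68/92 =17/23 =0.74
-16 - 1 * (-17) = 1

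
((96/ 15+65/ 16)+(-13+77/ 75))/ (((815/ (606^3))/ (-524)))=4404592411254/ 20375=216176314.66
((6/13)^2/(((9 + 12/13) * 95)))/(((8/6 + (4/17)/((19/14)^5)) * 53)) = 19939113/6474559405925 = 0.00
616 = 616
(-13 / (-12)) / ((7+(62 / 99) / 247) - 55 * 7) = -105963 / 36972688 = -0.00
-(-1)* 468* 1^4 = 468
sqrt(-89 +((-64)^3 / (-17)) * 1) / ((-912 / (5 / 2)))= -35 * sqrt(10047) / 10336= -0.34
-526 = -526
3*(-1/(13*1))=-3/13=-0.23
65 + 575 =640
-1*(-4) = 4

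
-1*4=-4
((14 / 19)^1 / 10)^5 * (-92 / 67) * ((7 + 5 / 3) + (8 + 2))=-86589664 / 1555299684375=-0.00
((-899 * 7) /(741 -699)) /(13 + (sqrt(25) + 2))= -899 /120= -7.49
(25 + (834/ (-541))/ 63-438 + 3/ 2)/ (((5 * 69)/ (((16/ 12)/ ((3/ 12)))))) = -74805272/ 11758635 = -6.36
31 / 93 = 1 / 3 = 0.33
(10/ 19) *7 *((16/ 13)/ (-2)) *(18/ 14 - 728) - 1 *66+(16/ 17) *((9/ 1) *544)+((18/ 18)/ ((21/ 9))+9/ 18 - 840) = 18502167/ 3458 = 5350.54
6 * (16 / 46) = 48 / 23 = 2.09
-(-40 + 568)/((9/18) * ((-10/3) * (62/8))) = 6336/155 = 40.88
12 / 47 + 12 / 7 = 648 / 329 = 1.97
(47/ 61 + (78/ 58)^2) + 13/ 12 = 2254609/ 615612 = 3.66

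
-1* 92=-92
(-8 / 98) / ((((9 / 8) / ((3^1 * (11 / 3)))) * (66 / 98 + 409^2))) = -176 / 36885609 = -0.00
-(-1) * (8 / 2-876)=-872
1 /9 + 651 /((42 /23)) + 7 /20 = 64253 /180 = 356.96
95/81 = 1.17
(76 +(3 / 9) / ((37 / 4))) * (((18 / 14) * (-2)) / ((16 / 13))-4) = -359755 / 777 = -463.01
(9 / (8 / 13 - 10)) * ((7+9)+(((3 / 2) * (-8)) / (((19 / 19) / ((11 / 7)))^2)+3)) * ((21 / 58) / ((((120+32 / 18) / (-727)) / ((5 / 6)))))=-18.37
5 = 5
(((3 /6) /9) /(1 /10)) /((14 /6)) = 5 /21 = 0.24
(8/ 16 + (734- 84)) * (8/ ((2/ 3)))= 7806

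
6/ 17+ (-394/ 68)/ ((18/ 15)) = -913/ 204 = -4.48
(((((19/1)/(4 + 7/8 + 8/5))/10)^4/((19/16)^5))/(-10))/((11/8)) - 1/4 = -4706649253541/18809417144980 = -0.25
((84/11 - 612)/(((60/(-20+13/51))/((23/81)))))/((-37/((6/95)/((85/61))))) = -82389772/1190932875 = -0.07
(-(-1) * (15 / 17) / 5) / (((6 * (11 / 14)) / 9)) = 63 / 187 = 0.34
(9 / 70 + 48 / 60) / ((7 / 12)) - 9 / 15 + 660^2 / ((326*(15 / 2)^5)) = 28253899 / 26956125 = 1.05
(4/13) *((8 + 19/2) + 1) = 74/13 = 5.69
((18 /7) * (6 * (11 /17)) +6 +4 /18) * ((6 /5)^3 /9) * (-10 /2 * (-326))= 5071.65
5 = 5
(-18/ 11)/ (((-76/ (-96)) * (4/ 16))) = -1728/ 209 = -8.27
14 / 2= 7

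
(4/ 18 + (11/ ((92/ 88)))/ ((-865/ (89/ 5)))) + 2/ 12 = 308641/ 1790550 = 0.17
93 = 93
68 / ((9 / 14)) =952 / 9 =105.78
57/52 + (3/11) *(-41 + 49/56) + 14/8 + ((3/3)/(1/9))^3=824713/1144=720.90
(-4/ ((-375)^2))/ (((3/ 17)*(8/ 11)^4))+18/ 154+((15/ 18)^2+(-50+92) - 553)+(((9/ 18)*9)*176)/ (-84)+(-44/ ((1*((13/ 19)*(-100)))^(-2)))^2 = 183930278681857922481042851/ 4334997744000000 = 42429152111.19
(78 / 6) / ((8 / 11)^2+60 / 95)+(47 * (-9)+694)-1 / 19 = 14302717 / 50692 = 282.15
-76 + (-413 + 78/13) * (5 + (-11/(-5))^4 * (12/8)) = -20515411/1250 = -16412.33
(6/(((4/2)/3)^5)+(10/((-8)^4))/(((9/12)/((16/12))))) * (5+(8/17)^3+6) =954585205/1886592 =505.98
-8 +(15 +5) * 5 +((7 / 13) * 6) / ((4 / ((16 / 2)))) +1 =1293 / 13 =99.46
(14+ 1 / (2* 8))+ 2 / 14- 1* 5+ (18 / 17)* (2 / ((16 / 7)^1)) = 19291 / 1904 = 10.13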